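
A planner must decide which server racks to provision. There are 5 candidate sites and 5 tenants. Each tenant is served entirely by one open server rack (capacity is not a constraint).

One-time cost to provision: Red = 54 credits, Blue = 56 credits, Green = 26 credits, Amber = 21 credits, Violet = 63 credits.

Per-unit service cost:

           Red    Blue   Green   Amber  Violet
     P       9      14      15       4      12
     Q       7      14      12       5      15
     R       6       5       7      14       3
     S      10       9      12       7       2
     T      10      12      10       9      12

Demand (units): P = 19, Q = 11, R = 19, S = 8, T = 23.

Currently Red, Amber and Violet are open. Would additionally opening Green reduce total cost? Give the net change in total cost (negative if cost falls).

No — net change +26 (cost rises by 26).

Current service cost with {Red, Amber, Violet}: 411.
Adding Green: each tenant re-picks its cheapest; new service cost 411, saving 0.
Extra fixed cost: 26. Net change = 26 − 0 = 26.
(Totals: 549 → 575.)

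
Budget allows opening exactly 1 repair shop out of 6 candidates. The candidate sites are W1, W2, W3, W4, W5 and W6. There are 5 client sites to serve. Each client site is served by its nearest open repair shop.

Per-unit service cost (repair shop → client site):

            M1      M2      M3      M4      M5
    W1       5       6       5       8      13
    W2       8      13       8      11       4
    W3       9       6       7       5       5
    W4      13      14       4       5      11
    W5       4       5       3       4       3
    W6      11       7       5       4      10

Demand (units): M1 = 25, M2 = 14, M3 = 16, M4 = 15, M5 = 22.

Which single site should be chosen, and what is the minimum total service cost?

With exactly 1 open, each client site uses its cheapest among the chosen.
{W5}: M1→W5 4·25=100, M2→W5 5·14=70, M3→W5 3·16=48, M4→W5 4·15=60, M5→W5 3·22=66. Service cost 344.
{W3}: service cost 606
{W1}: service cost 695
Among all 6 size-1 choices, {W5} is lowest.

Choose W5 only; total service cost 344.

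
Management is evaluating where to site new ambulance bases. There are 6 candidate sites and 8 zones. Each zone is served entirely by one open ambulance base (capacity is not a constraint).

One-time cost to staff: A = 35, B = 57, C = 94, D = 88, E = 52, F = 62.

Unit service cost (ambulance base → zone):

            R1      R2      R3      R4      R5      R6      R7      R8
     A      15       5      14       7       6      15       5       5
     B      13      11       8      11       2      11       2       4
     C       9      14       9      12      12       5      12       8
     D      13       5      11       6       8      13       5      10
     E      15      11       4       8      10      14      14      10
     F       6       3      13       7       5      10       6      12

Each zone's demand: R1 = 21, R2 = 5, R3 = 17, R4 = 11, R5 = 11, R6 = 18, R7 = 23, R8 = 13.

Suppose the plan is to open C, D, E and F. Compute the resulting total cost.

Total cost: 935

Each zone is assigned to its cheapest site among the open ones.
{C, D, E, F}: R1→F 6·21=126, R2→F 3·5=15, R3→E 4·17=68, R4→D 6·11=66, R5→F 5·11=55, R6→C 5·18=90, R7→D 5·23=115, R8→C 8·13=104. Service 639; fixed 296; total 935.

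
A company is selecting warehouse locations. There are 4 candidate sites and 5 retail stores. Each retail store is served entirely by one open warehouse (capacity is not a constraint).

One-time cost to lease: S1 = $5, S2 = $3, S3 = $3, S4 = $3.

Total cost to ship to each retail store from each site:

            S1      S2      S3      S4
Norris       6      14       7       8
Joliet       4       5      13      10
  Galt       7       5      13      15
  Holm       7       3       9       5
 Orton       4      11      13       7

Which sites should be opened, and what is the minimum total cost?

For any fixed open set, each retail store goes to its cheapest open site; total = fixed + service.
{S1, S2}: Norris→S1 6, Joliet→S1 4, Galt→S2 5, Holm→S2 3, Orton→S1 4. Service 22; fixed 8; total 30.
{S1}: service 28 + fixed 5 = 33
{S1, S2, S3}: service 22 + fixed 11 = 33
{S1, S2, S3, S4}: service 22 + fixed 14 = 36
(All 15 nonempty subsets were checked; S1 and S2 is lowest.)

Open S1 and S2; minimum total cost 30.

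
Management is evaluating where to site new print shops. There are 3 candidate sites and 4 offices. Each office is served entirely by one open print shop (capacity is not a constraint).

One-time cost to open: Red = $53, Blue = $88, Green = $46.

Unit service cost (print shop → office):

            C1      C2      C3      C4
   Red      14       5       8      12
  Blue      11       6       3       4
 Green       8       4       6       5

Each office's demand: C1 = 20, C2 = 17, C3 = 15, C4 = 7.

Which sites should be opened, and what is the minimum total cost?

Open Green only; minimum total cost 399.

For any fixed open set, each office goes to its cheapest open site; total = fixed + service.
{Green}: C1→Green 8·20=160, C2→Green 4·17=68, C3→Green 6·15=90, C4→Green 5·7=35. Service 353; fixed 46; total 399.
{Blue, Green}: C1→Green 8·20=160, C2→Green 4·17=68, C3→Blue 3·15=45, C4→Blue 4·7=28. Service 301; fixed 134; total 435.
{Red, Green}: C1→Green 8·20=160, C2→Green 4·17=68, C3→Green 6·15=90, C4→Green 5·7=35. Service 353; fixed 99; total 452.
{Red, Blue, Green}: service 301 + fixed 187 = 488
No other subset beats 399.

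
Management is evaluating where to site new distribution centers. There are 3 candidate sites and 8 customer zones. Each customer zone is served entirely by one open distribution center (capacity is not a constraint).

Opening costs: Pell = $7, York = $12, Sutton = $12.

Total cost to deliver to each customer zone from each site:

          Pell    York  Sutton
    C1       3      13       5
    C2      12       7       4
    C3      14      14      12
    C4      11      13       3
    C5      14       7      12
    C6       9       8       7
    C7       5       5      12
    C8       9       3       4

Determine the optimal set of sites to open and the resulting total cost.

Open Pell and Sutton; minimum total cost 69.

For any fixed open set, each customer zone goes to its cheapest open site; total = fixed + service.
{Pell, Sutton}: C1→Pell 3, C2→Sutton 4, C3→Sutton 12, C4→Sutton 3, C5→Sutton 12, C6→Sutton 7, C7→Pell 5, C8→Sutton 4. Service 50; fixed 19; total 69.
{York, Sutton}: C1→Sutton 5, C2→Sutton 4, C3→Sutton 12, C4→Sutton 3, C5→York 7, C6→Sutton 7, C7→York 5, C8→York 3. Service 46; fixed 24; total 70.
{Sutton}: service 59 + fixed 12 = 71
{Pell, York, Sutton}: service 44 + fixed 31 = 75
(All 7 nonempty subsets were checked; Pell and Sutton is lowest.)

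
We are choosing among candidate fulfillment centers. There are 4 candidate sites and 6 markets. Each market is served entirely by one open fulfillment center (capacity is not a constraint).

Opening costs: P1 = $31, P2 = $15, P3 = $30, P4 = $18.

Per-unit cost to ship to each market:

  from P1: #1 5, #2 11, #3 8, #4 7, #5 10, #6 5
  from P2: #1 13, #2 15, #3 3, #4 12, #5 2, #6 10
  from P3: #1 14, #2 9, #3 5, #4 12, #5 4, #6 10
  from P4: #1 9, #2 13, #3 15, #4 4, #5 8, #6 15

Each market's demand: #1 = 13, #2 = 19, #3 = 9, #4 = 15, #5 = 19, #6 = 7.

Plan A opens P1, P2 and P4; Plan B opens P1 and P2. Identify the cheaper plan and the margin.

Plan A is cheaper by 27.

Plan A: {P1, P2, P4}: #1→P1 5·13=65, #2→P1 11·19=209, #3→P2 3·9=27, #4→P4 4·15=60, #5→P2 2·19=38, #6→P1 5·7=35. Service 434; fixed 64; total 498.
Plan B: {P1, P2}: #1→P1 5·13=65, #2→P1 11·19=209, #3→P2 3·9=27, #4→P1 7·15=105, #5→P2 2·19=38, #6→P1 5·7=35. Service 479; fixed 46; total 525.
Difference: |498 − 525| = 27.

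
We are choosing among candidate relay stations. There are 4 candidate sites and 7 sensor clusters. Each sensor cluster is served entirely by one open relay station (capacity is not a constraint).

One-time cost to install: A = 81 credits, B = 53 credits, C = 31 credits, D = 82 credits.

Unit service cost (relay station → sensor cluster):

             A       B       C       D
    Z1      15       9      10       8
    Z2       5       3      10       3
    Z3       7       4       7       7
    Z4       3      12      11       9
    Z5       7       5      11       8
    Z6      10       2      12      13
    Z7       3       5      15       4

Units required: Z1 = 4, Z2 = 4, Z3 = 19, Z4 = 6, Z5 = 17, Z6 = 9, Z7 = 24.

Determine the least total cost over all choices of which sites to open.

For any fixed open set, each sensor cluster goes to its cheapest open site; total = fixed + service.
{A, B}: Z1→B 9·4=36, Z2→B 3·4=12, Z3→B 4·19=76, Z4→A 3·6=18, Z5→B 5·17=85, Z6→B 2·9=18, Z7→A 3·24=72. Service 317; fixed 134; total 451.
{B}: service 419 + fixed 53 = 472
{A, B, C}: Z1→B 9·4=36, Z2→B 3·4=12, Z3→B 4·19=76, Z4→A 3·6=18, Z5→B 5·17=85, Z6→B 2·9=18, Z7→A 3·24=72. Service 317; fixed 165; total 482.
{A, B, C, D}: service 313 + fixed 247 = 560
No other subset beats 451.

Minimum total cost: 451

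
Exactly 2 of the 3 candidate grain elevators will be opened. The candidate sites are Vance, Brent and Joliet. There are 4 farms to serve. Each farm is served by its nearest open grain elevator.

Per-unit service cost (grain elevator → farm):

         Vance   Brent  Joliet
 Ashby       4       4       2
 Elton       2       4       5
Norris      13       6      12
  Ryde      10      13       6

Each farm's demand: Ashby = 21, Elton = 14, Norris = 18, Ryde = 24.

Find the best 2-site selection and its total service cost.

With exactly 2 open, each farm uses its cheapest among the chosen.
{Brent, Joliet}: Ashby→Joliet 2·21=42, Elton→Brent 4·14=56, Norris→Brent 6·18=108, Ryde→Joliet 6·24=144. Service cost 350.
{Vance, Joliet}: service cost 430
{Vance, Brent}: service cost 460
Among all 3 size-2 choices, {Brent, Joliet} is lowest.

Choose Brent and Joliet; total service cost 350.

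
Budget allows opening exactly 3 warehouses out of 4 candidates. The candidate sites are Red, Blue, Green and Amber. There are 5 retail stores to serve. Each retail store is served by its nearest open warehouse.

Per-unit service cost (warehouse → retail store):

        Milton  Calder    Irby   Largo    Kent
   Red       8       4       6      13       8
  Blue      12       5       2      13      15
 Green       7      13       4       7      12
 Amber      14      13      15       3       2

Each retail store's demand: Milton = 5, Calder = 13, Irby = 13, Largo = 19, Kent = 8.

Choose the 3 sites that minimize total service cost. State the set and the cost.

Choose Red, Blue and Amber; total service cost 191.

With exactly 3 open, each retail store uses its cheapest among the chosen.
{Red, Blue, Amber}: Milton→Red 8·5=40, Calder→Red 4·13=52, Irby→Blue 2·13=26, Largo→Amber 3·19=57, Kent→Amber 2·8=16. Service cost 191.
{Blue, Green, Amber}: service cost 199
{Red, Green, Amber}: service cost 212
Among all 4 size-3 choices, {Red, Blue, Amber} is lowest.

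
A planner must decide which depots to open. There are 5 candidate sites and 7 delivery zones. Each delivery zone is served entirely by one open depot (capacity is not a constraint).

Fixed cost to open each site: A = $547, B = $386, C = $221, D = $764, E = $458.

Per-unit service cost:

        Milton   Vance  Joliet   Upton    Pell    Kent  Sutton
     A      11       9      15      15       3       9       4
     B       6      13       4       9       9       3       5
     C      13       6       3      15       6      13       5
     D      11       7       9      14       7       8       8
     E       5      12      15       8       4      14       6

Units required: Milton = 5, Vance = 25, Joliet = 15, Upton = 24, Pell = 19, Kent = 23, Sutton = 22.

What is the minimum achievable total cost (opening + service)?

For any fixed open set, each delivery zone goes to its cheapest open site; total = fixed + service.
{B, C}: Milton→B 6·5=30, Vance→C 6·25=150, Joliet→C 3·15=45, Upton→B 9·24=216, Pell→C 6·19=114, Kent→B 3·23=69, Sutton→B 5·22=110. Service 734; fixed 607; total 1341.
{C}: Milton→C 13·5=65, Vance→C 6·25=150, Joliet→C 3·15=45, Upton→C 15·24=360, Pell→C 6·19=114, Kent→C 13·23=299, Sutton→C 5·22=110. Service 1143; fixed 221; total 1364.
{B}: service 981 + fixed 386 = 1367
{A, B, C, D, E}: Milton→E 5·5=25, Vance→C 6·25=150, Joliet→C 3·15=45, Upton→E 8·24=192, Pell→A 3·19=57, Kent→B 3·23=69, Sutton→A 4·22=88. Service 626; fixed 2376; total 3002.
No other subset beats 1341.

Minimum total cost: 1341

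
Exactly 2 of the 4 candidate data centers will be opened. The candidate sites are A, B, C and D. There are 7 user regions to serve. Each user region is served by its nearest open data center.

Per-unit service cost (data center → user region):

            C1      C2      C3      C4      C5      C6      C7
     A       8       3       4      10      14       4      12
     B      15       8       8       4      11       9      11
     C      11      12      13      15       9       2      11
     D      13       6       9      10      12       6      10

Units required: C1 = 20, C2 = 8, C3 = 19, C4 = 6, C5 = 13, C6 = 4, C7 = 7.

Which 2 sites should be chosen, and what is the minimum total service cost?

Choose A and B; total service cost 520.

With exactly 2 open, each user region uses its cheapest among the chosen.
{A, B}: C1→A 8·20=160, C2→A 3·8=24, C3→A 4·19=76, C4→B 4·6=24, C5→B 11·13=143, C6→A 4·4=16, C7→B 11·7=77. Service cost 520.
{A, C}: service cost 522
{A, D}: service cost 562
Among all 6 size-2 choices, {A, B} is lowest.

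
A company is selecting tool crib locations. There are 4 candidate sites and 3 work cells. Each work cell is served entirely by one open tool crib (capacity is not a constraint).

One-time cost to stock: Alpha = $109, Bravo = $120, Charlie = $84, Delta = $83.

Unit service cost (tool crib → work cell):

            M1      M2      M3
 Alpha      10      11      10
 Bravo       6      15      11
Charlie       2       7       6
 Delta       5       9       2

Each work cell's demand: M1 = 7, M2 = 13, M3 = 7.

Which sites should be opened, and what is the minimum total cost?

For any fixed open set, each work cell goes to its cheapest open site; total = fixed + service.
{Charlie}: M1→Charlie 2·7=14, M2→Charlie 7·13=91, M3→Charlie 6·7=42. Service 147; fixed 84; total 231.
{Delta}: M1→Delta 5·7=35, M2→Delta 9·13=117, M3→Delta 2·7=14. Service 166; fixed 83; total 249.
{Charlie, Delta}: service 119 + fixed 167 = 286
{Alpha, Bravo, Charlie, Delta}: service 119 + fixed 396 = 515
(All 15 nonempty subsets were checked; Charlie only is lowest.)

Open Charlie only; minimum total cost 231.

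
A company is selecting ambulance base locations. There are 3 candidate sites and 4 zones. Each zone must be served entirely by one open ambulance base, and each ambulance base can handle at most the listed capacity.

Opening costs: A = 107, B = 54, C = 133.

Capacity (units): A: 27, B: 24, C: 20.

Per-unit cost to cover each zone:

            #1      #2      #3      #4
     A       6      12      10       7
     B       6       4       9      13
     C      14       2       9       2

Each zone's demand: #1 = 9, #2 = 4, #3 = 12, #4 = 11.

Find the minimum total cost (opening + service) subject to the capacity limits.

Minimum total cost: 379

Open {B, C}: #1→B 6·9=54, #2→C 2·4=8, #3→B 9·12=108, #4→C 2·11=22.
Loads: B carries 21/24, C carries 15/20. Service 192; fixed 187; total 379.
Next best feasible plan costs 416.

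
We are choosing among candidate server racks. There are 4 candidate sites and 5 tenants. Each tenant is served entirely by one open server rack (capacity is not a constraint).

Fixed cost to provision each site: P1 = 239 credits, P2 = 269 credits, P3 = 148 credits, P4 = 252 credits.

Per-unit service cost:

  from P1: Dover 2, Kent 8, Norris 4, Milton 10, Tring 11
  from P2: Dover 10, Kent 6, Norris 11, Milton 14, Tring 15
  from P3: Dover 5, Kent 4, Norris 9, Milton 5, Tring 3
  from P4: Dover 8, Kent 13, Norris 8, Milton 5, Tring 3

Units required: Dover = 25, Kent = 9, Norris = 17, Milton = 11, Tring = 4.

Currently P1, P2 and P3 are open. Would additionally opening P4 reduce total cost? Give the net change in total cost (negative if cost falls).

No — net change +252 (cost rises by 252).

Current service cost with {P1, P2, P3}: 221.
Adding P4: each tenant re-picks its cheapest; new service cost 221, saving 0.
Extra fixed cost: 252. Net change = 252 − 0 = 252.
(Totals: 877 → 1129.)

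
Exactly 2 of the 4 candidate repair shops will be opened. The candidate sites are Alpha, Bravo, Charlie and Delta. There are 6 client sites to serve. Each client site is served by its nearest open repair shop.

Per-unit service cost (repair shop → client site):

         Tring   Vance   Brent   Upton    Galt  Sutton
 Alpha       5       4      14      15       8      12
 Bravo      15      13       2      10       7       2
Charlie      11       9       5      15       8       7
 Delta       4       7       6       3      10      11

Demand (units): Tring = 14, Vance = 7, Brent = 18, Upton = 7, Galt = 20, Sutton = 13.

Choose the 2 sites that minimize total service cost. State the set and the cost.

Choose Bravo and Delta; total service cost 328.

With exactly 2 open, each client site uses its cheapest among the chosen.
{Bravo, Delta}: Tring→Delta 4·14=56, Vance→Delta 7·7=49, Brent→Bravo 2·18=36, Upton→Delta 3·7=21, Galt→Bravo 7·20=140, Sutton→Bravo 2·13=26. Service cost 328.
{Alpha, Bravo}: service cost 370
{Charlie, Delta}: service cost 467
Among all 6 size-2 choices, {Bravo, Delta} is lowest.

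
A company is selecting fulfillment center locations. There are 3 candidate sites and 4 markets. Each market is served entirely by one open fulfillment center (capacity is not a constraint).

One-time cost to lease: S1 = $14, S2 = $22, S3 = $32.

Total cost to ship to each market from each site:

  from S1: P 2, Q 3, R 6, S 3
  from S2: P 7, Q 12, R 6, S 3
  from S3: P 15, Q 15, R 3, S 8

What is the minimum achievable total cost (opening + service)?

For any fixed open set, each market goes to its cheapest open site; total = fixed + service.
{S1}: P→S1 2, Q→S1 3, R→S1 6, S→S1 3. Service 14; fixed 14; total 28.
{S1, S2}: service 14 + fixed 36 = 50
{S2}: service 28 + fixed 22 = 50
{S1, S2, S3}: service 11 + fixed 68 = 79
No other subset beats 28.

Minimum total cost: 28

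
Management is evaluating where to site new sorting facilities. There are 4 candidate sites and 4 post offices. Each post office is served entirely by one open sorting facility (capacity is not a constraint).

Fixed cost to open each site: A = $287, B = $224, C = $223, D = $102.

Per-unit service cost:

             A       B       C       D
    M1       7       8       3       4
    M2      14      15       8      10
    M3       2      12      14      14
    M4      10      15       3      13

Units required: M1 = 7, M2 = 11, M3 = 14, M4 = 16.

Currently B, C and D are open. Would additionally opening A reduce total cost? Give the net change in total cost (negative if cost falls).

No — net change +147 (cost rises by 147).

Current service cost with {B, C, D}: 325.
Adding A: each post office re-picks its cheapest; new service cost 185, saving 140.
Extra fixed cost: 287. Net change = 287 − 140 = 147.
(Totals: 874 → 1021.)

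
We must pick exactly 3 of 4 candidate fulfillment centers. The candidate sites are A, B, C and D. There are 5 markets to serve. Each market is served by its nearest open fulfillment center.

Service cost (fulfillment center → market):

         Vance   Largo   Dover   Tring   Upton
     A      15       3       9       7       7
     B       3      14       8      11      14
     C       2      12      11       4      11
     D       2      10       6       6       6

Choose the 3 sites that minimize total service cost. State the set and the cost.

With exactly 3 open, each market uses its cheapest among the chosen.
{A, C, D}: Vance→C 2, Largo→A 3, Dover→D 6, Tring→C 4, Upton→D 6. Service cost 21.
{A, B, D}: service cost 23
{A, B, C}: service cost 24
Among all 4 size-3 choices, {A, C, D} is lowest.

Choose A, C and D; total service cost 21.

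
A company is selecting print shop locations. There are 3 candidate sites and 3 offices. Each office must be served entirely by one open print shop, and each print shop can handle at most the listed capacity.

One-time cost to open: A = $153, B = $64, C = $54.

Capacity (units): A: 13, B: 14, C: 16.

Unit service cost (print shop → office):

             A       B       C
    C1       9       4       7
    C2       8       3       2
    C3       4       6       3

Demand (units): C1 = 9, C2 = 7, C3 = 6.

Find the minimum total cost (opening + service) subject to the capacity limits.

Open {B, C}: C1→B 4·9=36, C2→C 2·7=14, C3→C 3·6=18.
Loads: B carries 9/14, C carries 13/16. Service 68; fixed 118; total 186.
Next best feasible plan costs 220.

Minimum total cost: 186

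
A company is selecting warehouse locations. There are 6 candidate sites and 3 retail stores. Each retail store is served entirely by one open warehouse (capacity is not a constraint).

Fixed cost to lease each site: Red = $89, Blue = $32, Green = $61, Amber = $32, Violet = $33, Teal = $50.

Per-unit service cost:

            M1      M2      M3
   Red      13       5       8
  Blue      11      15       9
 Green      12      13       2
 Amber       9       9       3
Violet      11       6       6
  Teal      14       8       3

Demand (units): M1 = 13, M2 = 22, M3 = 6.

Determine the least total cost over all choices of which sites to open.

Minimum total cost: 332

For any fixed open set, each retail store goes to its cheapest open site; total = fixed + service.
{Amber, Violet}: M1→Amber 9·13=117, M2→Violet 6·22=132, M3→Amber 3·6=18. Service 267; fixed 65; total 332.
{Violet}: M1→Violet 11·13=143, M2→Violet 6·22=132, M3→Violet 6·6=36. Service 311; fixed 33; total 344.
{Blue, Amber, Violet}: M1→Amber 9·13=117, M2→Violet 6·22=132, M3→Amber 3·6=18. Service 267; fixed 97; total 364.
{Red, Blue, Green, Amber, Violet, Teal}: M1→Amber 9·13=117, M2→Red 5·22=110, M3→Green 2·6=12. Service 239; fixed 297; total 536.
No other subset beats 332.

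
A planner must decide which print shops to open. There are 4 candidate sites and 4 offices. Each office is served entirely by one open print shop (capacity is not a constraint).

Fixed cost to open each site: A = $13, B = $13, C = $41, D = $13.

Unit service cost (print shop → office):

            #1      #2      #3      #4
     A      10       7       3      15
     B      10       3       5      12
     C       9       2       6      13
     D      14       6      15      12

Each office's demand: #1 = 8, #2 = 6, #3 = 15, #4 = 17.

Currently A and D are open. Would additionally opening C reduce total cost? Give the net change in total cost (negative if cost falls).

No — net change +9 (cost rises by 9).

Current service cost with {A, D}: 365.
Adding C: each office re-picks its cheapest; new service cost 333, saving 32.
Extra fixed cost: 41. Net change = 41 − 32 = 9.
(Totals: 391 → 400.)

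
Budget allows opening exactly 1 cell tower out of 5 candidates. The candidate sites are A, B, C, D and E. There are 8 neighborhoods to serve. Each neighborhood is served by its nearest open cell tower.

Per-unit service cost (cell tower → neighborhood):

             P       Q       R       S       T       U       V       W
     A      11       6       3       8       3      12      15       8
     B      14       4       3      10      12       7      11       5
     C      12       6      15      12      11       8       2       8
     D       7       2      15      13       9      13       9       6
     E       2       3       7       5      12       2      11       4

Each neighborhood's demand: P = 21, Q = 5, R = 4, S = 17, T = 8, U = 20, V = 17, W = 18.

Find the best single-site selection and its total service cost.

With exactly 1 open, each neighborhood uses its cheapest among the chosen.
{E}: P→E 2·21=42, Q→E 3·5=15, R→E 7·4=28, S→E 5·17=85, T→E 12·8=96, U→E 2·20=40, V→E 11·17=187, W→E 4·18=72. Service cost 565.
{C}: service cost 972
{B}: service cost 1009
Among all 5 size-1 choices, {E} is lowest.

Choose E only; total service cost 565.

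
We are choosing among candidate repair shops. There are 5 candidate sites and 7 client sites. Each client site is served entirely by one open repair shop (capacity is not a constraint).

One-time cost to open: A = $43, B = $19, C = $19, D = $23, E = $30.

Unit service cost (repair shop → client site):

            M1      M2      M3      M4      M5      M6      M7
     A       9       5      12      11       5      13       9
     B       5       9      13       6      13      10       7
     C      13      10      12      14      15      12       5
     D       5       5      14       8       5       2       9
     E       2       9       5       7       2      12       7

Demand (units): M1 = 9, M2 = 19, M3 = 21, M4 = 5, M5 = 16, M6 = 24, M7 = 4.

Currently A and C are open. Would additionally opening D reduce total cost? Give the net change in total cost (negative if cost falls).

Yes — net change −268 (cost falls by 268).

Current service cost with {A, C}: 871.
Adding D: each client site re-picks its cheapest; new service cost 580, saving 291.
Extra fixed cost: 23. Net change = 23 − 291 = -268.
(Totals: 933 → 665.)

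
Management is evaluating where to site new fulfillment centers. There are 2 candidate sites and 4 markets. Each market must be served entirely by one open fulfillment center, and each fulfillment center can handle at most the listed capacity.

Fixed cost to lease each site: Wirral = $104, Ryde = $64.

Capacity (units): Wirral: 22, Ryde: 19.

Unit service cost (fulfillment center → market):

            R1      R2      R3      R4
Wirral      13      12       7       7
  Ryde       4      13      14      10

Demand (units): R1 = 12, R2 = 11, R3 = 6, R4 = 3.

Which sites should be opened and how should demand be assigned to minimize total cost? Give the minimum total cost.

Minimum total cost: 411

Open {Wirral, Ryde}: R1→Ryde 4·12=48, R2→Wirral 12·11=132, R3→Wirral 7·6=42, R4→Wirral 7·3=21.
Loads: Wirral carries 20/22, Ryde carries 12/19. Service 243; fixed 168; total 411.
Next best feasible plan costs 420.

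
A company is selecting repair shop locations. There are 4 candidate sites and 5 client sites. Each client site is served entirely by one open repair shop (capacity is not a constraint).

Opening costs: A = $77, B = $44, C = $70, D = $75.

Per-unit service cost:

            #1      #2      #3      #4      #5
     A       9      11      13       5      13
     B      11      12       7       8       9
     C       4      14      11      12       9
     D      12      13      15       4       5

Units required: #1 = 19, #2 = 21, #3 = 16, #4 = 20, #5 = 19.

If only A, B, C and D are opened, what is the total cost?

Total cost: 860

Each client site is assigned to its cheapest site among the open ones.
{A, B, C, D}: #1→C 4·19=76, #2→A 11·21=231, #3→B 7·16=112, #4→D 4·20=80, #5→D 5·19=95. Service 594; fixed 266; total 860.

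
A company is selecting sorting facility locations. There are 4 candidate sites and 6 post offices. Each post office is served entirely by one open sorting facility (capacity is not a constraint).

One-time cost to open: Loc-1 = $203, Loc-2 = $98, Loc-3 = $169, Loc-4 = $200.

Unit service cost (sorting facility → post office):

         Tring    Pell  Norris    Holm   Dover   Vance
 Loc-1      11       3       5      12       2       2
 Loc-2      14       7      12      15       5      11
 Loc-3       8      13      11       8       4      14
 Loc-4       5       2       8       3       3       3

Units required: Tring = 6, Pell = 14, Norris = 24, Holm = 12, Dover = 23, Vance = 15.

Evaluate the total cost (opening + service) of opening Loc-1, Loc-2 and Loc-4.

Each post office is assigned to its cheapest site among the open ones.
{Loc-1, Loc-2, Loc-4}: Tring→Loc-4 5·6=30, Pell→Loc-4 2·14=28, Norris→Loc-1 5·24=120, Holm→Loc-4 3·12=36, Dover→Loc-1 2·23=46, Vance→Loc-1 2·15=30. Service 290; fixed 501; total 791.

Total cost: 791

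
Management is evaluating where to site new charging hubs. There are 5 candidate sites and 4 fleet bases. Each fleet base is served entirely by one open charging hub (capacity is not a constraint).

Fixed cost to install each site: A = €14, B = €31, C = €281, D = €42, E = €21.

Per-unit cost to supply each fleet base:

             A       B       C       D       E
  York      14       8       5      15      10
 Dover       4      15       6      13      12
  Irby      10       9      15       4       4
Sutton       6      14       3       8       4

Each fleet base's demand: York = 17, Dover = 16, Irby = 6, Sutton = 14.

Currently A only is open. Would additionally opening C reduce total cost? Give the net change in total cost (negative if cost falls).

No — net change +86 (cost rises by 86).

Current service cost with {A}: 446.
Adding C: each fleet base re-picks its cheapest; new service cost 251, saving 195.
Extra fixed cost: 281. Net change = 281 − 195 = 86.
(Totals: 460 → 546.)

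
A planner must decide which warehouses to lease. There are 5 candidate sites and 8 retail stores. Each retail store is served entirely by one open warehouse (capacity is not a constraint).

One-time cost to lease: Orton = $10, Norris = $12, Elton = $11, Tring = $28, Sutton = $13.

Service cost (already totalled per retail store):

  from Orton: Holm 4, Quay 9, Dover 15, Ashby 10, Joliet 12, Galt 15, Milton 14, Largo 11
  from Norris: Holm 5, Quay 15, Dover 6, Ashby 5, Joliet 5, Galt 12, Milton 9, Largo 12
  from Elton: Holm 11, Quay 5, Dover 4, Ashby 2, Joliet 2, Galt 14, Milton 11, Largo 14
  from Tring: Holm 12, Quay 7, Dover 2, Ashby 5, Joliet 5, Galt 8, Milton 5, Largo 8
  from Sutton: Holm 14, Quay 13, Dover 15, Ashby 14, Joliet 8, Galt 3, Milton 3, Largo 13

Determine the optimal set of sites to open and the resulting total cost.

Open Elton and Sutton; minimum total cost 67.

For any fixed open set, each retail store goes to its cheapest open site; total = fixed + service.
{Elton, Sutton}: Holm→Elton 11, Quay→Elton 5, Dover→Elton 4, Ashby→Elton 2, Joliet→Elton 2, Galt→Sutton 3, Milton→Sutton 3, Largo→Sutton 13. Service 43; fixed 24; total 67.
{Orton, Elton, Sutton}: service 34 + fixed 34 = 68
{Norris, Elton, Sutton}: service 36 + fixed 36 = 72
{Orton, Norris, Elton, Tring, Sutton}: Holm→Orton 4, Quay→Elton 5, Dover→Tring 2, Ashby→Elton 2, Joliet→Elton 2, Galt→Sutton 3, Milton→Sutton 3, Largo→Tring 8. Service 29; fixed 74; total 103.
No other subset beats 67.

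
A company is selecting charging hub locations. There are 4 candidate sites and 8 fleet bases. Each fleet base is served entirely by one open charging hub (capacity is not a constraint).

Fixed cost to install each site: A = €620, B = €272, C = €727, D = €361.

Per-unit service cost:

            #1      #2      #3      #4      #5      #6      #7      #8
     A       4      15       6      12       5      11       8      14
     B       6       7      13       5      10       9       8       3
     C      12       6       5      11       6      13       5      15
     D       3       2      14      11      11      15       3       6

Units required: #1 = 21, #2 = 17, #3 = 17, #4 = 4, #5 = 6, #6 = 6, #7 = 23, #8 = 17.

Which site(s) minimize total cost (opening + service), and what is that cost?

For any fixed open set, each fleet base goes to its cheapest open site; total = fixed + service.
{D}: #1→D 3·21=63, #2→D 2·17=34, #3→D 14·17=238, #4→D 11·4=44, #5→D 11·6=66, #6→D 15·6=90, #7→D 3·23=69, #8→D 6·17=102. Service 706; fixed 361; total 1067.
{B}: service 835 + fixed 272 = 1107
{B, D}: service 572 + fixed 633 = 1205
{A, B, C, D}: service 406 + fixed 1980 = 2386
No other subset beats 1067.

Open D only; minimum total cost 1067.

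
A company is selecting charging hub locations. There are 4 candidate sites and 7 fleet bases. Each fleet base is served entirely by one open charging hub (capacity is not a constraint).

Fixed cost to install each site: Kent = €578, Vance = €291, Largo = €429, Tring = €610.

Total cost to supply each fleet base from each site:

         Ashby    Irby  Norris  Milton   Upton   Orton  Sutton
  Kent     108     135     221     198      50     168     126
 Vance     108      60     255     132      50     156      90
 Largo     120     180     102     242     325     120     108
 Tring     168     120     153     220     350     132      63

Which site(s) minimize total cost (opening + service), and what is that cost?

For any fixed open set, each fleet base goes to its cheapest open site; total = fixed + service.
{Vance}: Ashby→Vance 108, Irby→Vance 60, Norris→Vance 255, Milton→Vance 132, Upton→Vance 50, Orton→Vance 156, Sutton→Vance 90. Service 851; fixed 291; total 1142.
{Vance, Largo}: service 662 + fixed 720 = 1382
{Kent}: service 1006 + fixed 578 = 1584
{Kent, Vance, Largo, Tring}: service 635 + fixed 1908 = 2543
No other subset beats 1142.

Open Vance only; minimum total cost 1142.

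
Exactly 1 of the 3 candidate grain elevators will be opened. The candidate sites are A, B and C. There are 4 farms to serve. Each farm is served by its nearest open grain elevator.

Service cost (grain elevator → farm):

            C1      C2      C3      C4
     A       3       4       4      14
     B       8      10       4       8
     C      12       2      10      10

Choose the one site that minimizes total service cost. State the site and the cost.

With exactly 1 open, each farm uses its cheapest among the chosen.
{A}: C1→A 3, C2→A 4, C3→A 4, C4→A 14. Service cost 25.
{B}: service cost 30
{C}: service cost 34
Among all 3 size-1 choices, {A} is lowest.

Choose A only; total service cost 25.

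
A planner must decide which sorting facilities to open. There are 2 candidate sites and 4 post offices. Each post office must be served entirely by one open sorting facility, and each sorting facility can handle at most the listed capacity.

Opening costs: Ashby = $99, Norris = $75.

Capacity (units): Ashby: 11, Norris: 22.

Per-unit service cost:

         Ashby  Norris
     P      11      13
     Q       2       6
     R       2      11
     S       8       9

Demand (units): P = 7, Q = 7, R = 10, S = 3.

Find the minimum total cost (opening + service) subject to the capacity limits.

Open {Ashby, Norris}: P→Norris 13·7=91, Q→Norris 6·7=42, R→Ashby 2·10=20, S→Norris 9·3=27.
Loads: Ashby carries 10/11, Norris carries 17/22. Service 180; fixed 174; total 354.
Next best feasible plan costs 413.

Minimum total cost: 354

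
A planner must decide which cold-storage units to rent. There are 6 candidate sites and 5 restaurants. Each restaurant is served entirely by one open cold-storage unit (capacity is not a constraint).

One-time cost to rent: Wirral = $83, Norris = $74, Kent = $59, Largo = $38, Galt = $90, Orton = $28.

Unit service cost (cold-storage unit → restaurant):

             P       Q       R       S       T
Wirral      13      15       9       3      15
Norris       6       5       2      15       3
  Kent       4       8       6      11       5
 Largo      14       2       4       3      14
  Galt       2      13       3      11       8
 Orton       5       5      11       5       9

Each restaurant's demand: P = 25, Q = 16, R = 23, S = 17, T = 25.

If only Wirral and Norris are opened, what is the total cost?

Each restaurant is assigned to its cheapest site among the open ones.
{Wirral, Norris}: P→Norris 6·25=150, Q→Norris 5·16=80, R→Norris 2·23=46, S→Wirral 3·17=51, T→Norris 3·25=75. Service 402; fixed 157; total 559.

Total cost: 559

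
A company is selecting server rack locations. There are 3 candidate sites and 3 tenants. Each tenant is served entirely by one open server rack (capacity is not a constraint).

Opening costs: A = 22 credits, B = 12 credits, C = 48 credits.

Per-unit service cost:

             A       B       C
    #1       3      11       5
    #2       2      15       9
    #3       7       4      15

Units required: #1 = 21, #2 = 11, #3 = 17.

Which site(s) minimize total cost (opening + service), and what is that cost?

For any fixed open set, each tenant goes to its cheapest open site; total = fixed + service.
{A, B}: #1→A 3·21=63, #2→A 2·11=22, #3→B 4·17=68. Service 153; fixed 34; total 187.
{A}: service 204 + fixed 22 = 226
{A, B, C}: service 153 + fixed 82 = 235
{B}: service 464 + fixed 12 = 476
No other subset beats 187.

Open A and B; minimum total cost 187.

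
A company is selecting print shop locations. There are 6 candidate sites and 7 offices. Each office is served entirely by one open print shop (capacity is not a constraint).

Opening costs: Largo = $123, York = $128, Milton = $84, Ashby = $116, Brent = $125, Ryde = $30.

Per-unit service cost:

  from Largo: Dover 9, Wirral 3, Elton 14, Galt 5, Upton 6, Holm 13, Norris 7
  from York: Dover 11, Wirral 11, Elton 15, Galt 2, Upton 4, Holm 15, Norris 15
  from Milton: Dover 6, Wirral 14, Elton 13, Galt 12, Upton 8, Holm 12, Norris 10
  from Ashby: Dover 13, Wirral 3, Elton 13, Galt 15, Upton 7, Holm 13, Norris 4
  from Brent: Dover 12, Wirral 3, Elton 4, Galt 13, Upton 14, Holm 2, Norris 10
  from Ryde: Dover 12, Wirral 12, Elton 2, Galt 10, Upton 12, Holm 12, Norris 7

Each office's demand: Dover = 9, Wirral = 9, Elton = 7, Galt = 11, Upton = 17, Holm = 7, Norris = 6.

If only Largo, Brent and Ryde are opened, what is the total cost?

Each office is assigned to its cheapest site among the open ones.
{Largo, Brent, Ryde}: Dover→Largo 9·9=81, Wirral→Largo 3·9=27, Elton→Ryde 2·7=14, Galt→Largo 5·11=55, Upton→Largo 6·17=102, Holm→Brent 2·7=14, Norris→Largo 7·6=42. Service 335; fixed 278; total 613.

Total cost: 613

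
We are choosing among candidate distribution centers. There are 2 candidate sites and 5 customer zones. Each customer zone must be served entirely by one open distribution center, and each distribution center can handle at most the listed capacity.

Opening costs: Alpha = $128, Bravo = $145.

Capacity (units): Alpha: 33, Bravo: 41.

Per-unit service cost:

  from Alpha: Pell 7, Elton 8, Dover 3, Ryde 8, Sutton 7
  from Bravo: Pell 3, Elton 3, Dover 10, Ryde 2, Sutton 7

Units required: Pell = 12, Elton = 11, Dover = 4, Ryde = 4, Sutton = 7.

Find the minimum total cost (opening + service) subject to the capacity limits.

Open {Bravo}: Pell→Bravo 3·12=36, Elton→Bravo 3·11=33, Dover→Bravo 10·4=40, Ryde→Bravo 2·4=8, Sutton→Bravo 7·7=49.
Loads: Bravo carries 38/41. Service 166; fixed 145; total 311.
Next best feasible plan costs 411.

Minimum total cost: 311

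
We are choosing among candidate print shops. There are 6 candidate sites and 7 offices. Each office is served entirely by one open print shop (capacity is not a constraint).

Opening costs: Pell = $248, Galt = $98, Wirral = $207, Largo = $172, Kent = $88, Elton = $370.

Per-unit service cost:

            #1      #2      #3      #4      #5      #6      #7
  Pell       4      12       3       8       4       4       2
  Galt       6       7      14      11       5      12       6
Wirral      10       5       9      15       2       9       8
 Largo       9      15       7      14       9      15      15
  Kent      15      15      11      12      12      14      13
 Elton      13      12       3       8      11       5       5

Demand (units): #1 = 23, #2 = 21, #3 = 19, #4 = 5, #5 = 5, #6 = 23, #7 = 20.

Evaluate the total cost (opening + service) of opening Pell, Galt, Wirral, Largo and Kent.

Total cost: 1249

Each office is assigned to its cheapest site among the open ones.
{Pell, Galt, Wirral, Largo, Kent}: #1→Pell 4·23=92, #2→Wirral 5·21=105, #3→Pell 3·19=57, #4→Pell 8·5=40, #5→Wirral 2·5=10, #6→Pell 4·23=92, #7→Pell 2·20=40. Service 436; fixed 813; total 1249.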